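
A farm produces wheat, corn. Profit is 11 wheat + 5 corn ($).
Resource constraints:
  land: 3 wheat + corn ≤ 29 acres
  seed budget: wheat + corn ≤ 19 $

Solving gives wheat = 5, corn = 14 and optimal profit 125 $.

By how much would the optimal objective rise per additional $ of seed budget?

2

Both land and seed budget are binding at x*.
Dual feasibility on the basic columns requires 3·y_land + 1·y_seed budget = 11, 1·y_land + 1·y_seed budget = 5.
Solving: y_land = 3, y_seed budget = 2.
Shadow price of seed budget = 2.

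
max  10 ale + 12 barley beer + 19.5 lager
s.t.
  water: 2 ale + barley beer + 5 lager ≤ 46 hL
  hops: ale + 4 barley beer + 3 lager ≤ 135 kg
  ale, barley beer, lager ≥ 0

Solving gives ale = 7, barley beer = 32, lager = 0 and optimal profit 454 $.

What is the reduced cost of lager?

Both water and hops are binding at x*.
Dual feasibility on the basic columns requires 2·y_water + 1·y_hops = 10, 1·y_water + 4·y_hops = 12.
Solving: y_water = 4, y_hops = 2.
Reduced cost of lager: c₃ − yᵀa₃ = 19.5 − (4·5 + 2·3) = 19.5 − 26 = -6.5.

-6.5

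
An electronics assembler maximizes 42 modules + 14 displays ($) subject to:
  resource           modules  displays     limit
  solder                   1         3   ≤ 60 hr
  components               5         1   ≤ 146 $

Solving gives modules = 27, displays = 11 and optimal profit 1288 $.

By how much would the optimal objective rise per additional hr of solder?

At the optimum: solder uses 60 of 60 (binding); components uses 146 of 146 (binding).
Dual feasibility on the basic columns requires 1·y_solder + 5·y_components = 42, 3·y_solder + 1·y_components = 14.
Solving: y_solder = 2, y_components = 8.
Shadow price of solder = 2.

2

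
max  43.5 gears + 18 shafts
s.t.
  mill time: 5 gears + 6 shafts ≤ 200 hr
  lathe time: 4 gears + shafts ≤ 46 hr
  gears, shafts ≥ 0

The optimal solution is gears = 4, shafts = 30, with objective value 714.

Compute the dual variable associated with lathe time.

9

Both mill time and lathe time are binding at x*.
From A_Bᵀ y = c: 5·y_mill time + 4·y_lathe time = 43.5; 6·y_mill time + 1·y_lathe time = 18.
This yields shadow prices y_mill time = 1.5, y_lathe time = 9.
Shadow price of lathe time = 9.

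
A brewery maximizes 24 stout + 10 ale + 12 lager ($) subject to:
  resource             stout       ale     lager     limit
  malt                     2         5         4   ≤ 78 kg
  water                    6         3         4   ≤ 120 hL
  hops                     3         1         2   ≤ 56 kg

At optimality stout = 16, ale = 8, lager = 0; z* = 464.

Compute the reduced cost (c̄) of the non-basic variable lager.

Binding: water and hops. Non-binding: malt (6 unused).
By complementary slackness, y = 0 for the non-binding constraint.
From A_Bᵀ y = c: 6·y_water + 3·y_hops = 24; 3·y_water + 1·y_hops = 10.
Solving: y_water = 2, y_hops = 4.
Reduced cost of lager: c₃ − yᵀa₃ = 12 − (2·4 + 4·2) = 12 − 16 = -4.

-4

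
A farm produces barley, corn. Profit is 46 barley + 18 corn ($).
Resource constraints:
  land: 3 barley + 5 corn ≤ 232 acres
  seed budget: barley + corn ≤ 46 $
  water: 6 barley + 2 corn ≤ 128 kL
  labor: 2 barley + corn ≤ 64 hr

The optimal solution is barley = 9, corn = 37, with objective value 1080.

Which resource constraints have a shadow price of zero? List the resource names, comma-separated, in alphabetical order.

land: 212/232 (slack 20)
seed budget: 46/46 (binding)
water: 128/128 (binding)
labor: 55/64 (slack 9)
By complementary slackness, a constraint with positive slack has shadow price 0 → labor, land.

labor, land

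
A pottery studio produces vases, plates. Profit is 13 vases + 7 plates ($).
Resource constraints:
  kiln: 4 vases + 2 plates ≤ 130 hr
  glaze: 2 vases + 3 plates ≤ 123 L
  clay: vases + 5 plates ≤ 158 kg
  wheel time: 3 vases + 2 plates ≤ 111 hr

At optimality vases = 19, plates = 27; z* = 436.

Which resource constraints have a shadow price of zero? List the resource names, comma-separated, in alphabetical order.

kiln: 130/130 (binding)
glaze: 119/123 (slack 4)
clay: 154/158 (slack 4)
wheel time: 111/111 (binding)
By complementary slackness, a constraint with positive slack has shadow price 0 → clay, glaze.

clay, glaze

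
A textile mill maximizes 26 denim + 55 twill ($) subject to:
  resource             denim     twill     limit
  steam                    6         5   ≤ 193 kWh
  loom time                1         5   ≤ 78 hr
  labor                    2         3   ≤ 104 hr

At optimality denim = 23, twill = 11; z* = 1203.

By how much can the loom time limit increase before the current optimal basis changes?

78.125

Binding constraints: steam, loom time. The basis is B = [[6,5],[1,5]] with det 25.
Per unit increase in loom time, x* moves by d = (-0.2, 0.24).
The basis stays optimal until labor becomes binding; allowable increase = 78.125 hr.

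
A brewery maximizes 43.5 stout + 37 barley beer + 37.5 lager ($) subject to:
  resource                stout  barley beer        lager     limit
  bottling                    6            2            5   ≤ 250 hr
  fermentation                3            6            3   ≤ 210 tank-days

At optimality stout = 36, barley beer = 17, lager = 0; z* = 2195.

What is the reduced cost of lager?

-1

Both bottling and fermentation are binding at x*.
From A_Bᵀ y = c: 6·y_bottling + 3·y_fermentation = 43.5; 2·y_bottling + 6·y_fermentation = 37.
→ y_bottling = 5 and y_fermentation = 4.5.
Reduced cost of lager: c₃ − yᵀa₃ = 37.5 − (5·5 + 4.5·3) = 37.5 − 38.5 = -1.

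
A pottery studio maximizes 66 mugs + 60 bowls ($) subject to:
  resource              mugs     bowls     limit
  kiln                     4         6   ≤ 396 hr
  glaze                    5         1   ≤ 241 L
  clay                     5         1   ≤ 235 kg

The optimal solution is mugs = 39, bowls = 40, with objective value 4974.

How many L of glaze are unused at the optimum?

6

glaze used = 5·39 + 1·40 = 235; slack = 241 − 235 = 6.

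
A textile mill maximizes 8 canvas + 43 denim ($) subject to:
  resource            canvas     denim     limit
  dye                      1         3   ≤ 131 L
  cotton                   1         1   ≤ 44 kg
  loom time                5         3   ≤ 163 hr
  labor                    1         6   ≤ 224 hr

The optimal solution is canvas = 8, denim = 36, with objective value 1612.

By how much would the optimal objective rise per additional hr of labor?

Check each constraint at x*: dye 116/131 (slack 15); cotton 44/44 (tight); loom time 148/163 (slack 15); labor 224/224 (tight).
By complementary slackness, y = 0 for the non-binding constraints.
From A_Bᵀ y = c: 1·y_cotton + 1·y_labor = 8; 1·y_cotton + 6·y_labor = 43.
→ y_cotton = 1 and y_labor = 7.
Shadow price of labor = 7.

7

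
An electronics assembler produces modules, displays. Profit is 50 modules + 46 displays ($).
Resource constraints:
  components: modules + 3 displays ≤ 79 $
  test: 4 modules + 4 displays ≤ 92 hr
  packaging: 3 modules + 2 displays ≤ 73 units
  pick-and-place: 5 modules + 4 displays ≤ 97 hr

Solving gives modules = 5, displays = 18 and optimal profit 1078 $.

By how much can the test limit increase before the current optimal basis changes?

Binding constraints: test, pick-and-place. The basis is B = [[4,4],[5,4]] with det -4.
Per unit increase in test, x* moves by d = (-1, 1.25).
The basis stays optimal until modules reaches 0; allowable increase = 5 hr.

5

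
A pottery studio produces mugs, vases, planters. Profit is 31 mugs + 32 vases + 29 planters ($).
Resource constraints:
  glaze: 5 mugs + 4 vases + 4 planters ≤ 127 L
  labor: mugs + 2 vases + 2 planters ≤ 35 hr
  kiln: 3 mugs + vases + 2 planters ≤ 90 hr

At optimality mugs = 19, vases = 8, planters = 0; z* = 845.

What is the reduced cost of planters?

-3

Check each constraint at x*: glaze 127/127 (tight); labor 35/35 (tight); kiln 65/90 (slack 25).
Since kiln is not tight, its dual is 0.
Dual feasibility on the basic columns requires 5·y_glaze + 1·y_labor = 31, 4·y_glaze + 2·y_labor = 32.
Solving: y_glaze = 5, y_labor = 6.
Reduced cost of planters: c₃ − yᵀa₃ = 29 − (5·4 + 6·2) = 29 − 32 = -3.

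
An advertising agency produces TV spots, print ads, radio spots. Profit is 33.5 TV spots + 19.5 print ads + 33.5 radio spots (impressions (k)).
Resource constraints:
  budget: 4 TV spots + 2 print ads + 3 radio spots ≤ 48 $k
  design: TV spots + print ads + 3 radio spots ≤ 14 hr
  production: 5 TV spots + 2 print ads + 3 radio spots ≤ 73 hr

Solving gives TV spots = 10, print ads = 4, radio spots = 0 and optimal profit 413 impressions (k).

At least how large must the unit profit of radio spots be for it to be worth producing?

37.5

Binding: budget and design. Non-binding: production (15 unused).
Slack constraints have shadow price 0 (complementary slackness).
From A_Bᵀ y = c: 4·y_budget + 1·y_design = 33.5; 2·y_budget + 1·y_design = 19.5.
This yields shadow prices y_budget = 7, y_design = 5.5.
radio spots enters the basis when its profit ≥ yᵀa₃ = 7·3 + 5.5·3 = 37.5.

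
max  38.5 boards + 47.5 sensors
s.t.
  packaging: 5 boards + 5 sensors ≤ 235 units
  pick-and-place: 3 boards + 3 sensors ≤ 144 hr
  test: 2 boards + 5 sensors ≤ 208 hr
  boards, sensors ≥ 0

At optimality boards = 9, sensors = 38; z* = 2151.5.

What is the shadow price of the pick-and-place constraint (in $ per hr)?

Binding: packaging and test. Non-binding: pick-and-place (3 unused).
By complementary slackness, y = 0 for the non-binding constraint.
From A_Bᵀ y = c: 5·y_packaging + 2·y_test = 38.5; 5·y_packaging + 5·y_test = 47.5.
This yields shadow prices y_packaging = 6.5, y_test = 3.
Shadow price of pick-and-place = 0.

0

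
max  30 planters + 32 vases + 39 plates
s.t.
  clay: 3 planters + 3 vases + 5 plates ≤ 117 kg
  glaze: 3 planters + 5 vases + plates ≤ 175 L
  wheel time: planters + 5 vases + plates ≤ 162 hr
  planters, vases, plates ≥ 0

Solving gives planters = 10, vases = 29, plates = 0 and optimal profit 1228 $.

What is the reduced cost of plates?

At the optimum: clay uses 117 of 117 (binding); glaze uses 175 of 175 (binding); wheel time uses 155 of 162 (slack = 7).
By complementary slackness, y = 0 for the non-binding constraint.
Dual feasibility on the basic columns requires 3·y_clay + 3·y_glaze = 30, 3·y_clay + 5·y_glaze = 32.
→ y_clay = 9 and y_glaze = 1.
Reduced cost of plates: c₃ − yᵀa₃ = 39 − (9·5 + 1·1) = 39 − 46 = -7.

-7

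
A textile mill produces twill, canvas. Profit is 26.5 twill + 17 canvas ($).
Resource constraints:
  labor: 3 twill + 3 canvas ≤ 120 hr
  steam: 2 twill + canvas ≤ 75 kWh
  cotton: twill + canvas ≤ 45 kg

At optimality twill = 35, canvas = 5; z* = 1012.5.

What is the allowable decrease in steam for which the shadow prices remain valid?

Binding constraints: labor, steam. The basis is B = [[3,3],[2,1]] with det -3.
Per unit decrease in steam, x* moves by d = (-1, 1).
The basis stays optimal until twill reaches 0; allowable decrease = 35 kWh.

35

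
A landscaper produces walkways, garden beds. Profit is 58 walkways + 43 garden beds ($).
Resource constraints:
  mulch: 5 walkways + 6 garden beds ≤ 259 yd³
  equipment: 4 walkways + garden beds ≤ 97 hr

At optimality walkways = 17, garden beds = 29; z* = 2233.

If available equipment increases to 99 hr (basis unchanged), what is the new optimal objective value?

Check each constraint at x*: mulch 259/259 (tight); equipment 97/97 (tight).
Dual feasibility on the basic columns requires 5·y_mulch + 4·y_equipment = 58, 6·y_mulch + 1·y_equipment = 43.
→ y_mulch = 6 and y_equipment = 7.
Δz = y_equipment·Δb = 7 × (2) = 14, so new z* = 2233 + 14 = 2247.

2247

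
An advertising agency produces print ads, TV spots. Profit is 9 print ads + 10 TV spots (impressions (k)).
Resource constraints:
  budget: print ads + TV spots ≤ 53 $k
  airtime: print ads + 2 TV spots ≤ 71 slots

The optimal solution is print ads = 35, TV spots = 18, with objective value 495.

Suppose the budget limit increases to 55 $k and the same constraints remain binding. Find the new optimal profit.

511

At the optimum: budget uses 53 of 53 (binding); airtime uses 71 of 71 (binding).
From A_Bᵀ y = c: 1·y_budget + 1·y_airtime = 9; 1·y_budget + 2·y_airtime = 10.
This yields shadow prices y_budget = 8, y_airtime = 1.
Δz = y_budget·Δb = 8 × (2) = 16, so new z* = 495 + 16 = 511.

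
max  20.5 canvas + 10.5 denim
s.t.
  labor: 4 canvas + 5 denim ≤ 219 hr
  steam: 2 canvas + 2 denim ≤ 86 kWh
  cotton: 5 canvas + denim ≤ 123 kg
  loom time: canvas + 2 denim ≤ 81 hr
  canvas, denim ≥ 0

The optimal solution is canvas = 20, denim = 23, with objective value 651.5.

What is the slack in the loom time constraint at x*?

15

loom time used = 1·20 + 2·23 = 66; slack = 81 − 66 = 15.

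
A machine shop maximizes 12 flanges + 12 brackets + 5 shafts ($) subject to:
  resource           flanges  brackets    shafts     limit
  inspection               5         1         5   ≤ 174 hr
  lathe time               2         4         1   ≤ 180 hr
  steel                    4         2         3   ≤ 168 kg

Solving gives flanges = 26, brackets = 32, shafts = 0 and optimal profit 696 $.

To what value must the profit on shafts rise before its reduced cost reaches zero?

At the optimum: inspection uses 162 of 174 (slack = 12); lathe time uses 180 of 180 (binding); steel uses 168 of 168 (binding).
Slack constraints have shadow price 0 (complementary slackness).
Dual feasibility on the basic columns requires 2·y_lathe time + 4·y_steel = 12, 4·y_lathe time + 2·y_steel = 12.
Solving: y_lathe time = 2, y_steel = 2.
shafts enters the basis when its profit ≥ yᵀa₃ = 2·1 + 2·3 = 8.

8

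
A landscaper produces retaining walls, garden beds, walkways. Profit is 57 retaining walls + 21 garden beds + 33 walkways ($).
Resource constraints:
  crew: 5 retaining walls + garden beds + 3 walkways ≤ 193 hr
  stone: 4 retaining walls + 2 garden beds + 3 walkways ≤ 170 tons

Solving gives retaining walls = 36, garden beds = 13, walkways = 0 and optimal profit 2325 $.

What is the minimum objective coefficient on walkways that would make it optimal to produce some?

39

Both crew and stone are binding at x*.
The binding rows give the dual system: 5·y_crew + 4·y_stone = 57 and 1·y_crew + 2·y_stone = 21.
This yields shadow prices y_crew = 5, y_stone = 8.
walkways enters the basis when its profit ≥ yᵀa₃ = 5·3 + 8·3 = 39.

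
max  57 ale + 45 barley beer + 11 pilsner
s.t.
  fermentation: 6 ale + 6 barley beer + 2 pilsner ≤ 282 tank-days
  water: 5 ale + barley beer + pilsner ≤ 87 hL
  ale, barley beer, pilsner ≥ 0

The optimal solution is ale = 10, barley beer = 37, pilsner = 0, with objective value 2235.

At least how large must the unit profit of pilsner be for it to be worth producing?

17

At the optimum: fermentation uses 282 of 282 (binding); water uses 87 of 87 (binding).
From A_Bᵀ y = c: 6·y_fermentation + 5·y_water = 57; 6·y_fermentation + 1·y_water = 45.
This yields shadow prices y_fermentation = 7, y_water = 3.
pilsner enters the basis when its profit ≥ yᵀa₃ = 7·2 + 3·1 = 17.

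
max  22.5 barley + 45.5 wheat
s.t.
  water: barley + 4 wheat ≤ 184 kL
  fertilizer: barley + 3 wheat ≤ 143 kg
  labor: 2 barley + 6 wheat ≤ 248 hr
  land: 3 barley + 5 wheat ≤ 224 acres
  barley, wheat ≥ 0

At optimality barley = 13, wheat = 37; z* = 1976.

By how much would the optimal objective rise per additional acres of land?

5.5

Check each constraint at x*: water 161/184 (slack 23); fertilizer 124/143 (slack 19); labor 248/248 (tight); land 224/224 (tight).
By complementary slackness, y = 0 for the non-binding constraints.
From A_Bᵀ y = c: 2·y_labor + 3·y_land = 22.5; 6·y_labor + 5·y_land = 45.5.
Solving: y_labor = 3, y_land = 5.5.
Shadow price of land = 5.5.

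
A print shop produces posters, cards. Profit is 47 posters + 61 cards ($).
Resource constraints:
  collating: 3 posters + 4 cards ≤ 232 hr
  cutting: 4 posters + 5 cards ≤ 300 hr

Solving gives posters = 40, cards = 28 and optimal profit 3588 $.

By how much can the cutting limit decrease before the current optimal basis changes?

Binding constraints: collating, cutting. The basis is B = [[3,4],[4,5]] with det -1.
Per unit decrease in cutting, x* moves by d = (-4, 3).
The basis stays optimal until posters reaches 0; allowable decrease = 10 hr.

10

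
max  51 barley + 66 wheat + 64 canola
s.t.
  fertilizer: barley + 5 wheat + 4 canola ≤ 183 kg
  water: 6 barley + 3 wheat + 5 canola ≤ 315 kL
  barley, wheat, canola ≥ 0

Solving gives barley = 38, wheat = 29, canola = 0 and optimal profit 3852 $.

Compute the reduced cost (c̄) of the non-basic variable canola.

-7

Check each constraint at x*: fertilizer 183/183 (tight); water 315/315 (tight).
The binding rows give the dual system: 1·y_fertilizer + 6·y_water = 51 and 5·y_fertilizer + 3·y_water = 66.
This yields shadow prices y_fertilizer = 9, y_water = 7.
Reduced cost of canola: c₃ − yᵀa₃ = 64 − (9·4 + 7·5) = 64 − 71 = -7.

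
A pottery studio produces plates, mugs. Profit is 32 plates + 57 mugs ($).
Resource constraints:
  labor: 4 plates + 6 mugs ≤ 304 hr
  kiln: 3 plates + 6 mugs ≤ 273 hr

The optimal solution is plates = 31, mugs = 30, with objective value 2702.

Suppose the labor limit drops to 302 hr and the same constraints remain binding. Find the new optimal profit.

2695

At the optimum: labor uses 304 of 304 (binding); kiln uses 273 of 273 (binding).
The binding rows give the dual system: 4·y_labor + 3·y_kiln = 32 and 6·y_labor + 6·y_kiln = 57.
This yields shadow prices y_labor = 3.5, y_kiln = 6.
Δz = y_labor·Δb = 3.5 × (-2) = -7, so new z* = 2702 − 7 = 2695.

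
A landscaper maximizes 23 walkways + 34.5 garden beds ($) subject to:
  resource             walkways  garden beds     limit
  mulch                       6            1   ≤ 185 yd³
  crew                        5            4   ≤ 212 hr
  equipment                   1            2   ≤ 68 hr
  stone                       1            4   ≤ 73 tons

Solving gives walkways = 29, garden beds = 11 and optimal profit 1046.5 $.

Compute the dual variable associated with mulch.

Binding: mulch and stone. Non-binding: crew (23 unused), equipment (17 unused).
Slack constraints have shadow price 0 (complementary slackness).
Dual feasibility on the basic columns requires 6·y_mulch + 1·y_stone = 23, 1·y_mulch + 4·y_stone = 34.5.
Solving: y_mulch = 2.5, y_stone = 8.
Shadow price of mulch = 2.5.

2.5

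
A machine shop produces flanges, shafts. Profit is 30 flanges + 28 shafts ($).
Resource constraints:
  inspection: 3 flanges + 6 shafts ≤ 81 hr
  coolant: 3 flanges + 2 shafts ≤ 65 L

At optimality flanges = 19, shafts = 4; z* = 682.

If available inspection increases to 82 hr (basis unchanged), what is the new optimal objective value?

At the optimum: inspection uses 81 of 81 (binding); coolant uses 65 of 65 (binding).
From A_Bᵀ y = c: 3·y_inspection + 3·y_coolant = 30; 6·y_inspection + 2·y_coolant = 28.
This yields shadow prices y_inspection = 2, y_coolant = 8.
Δz = y_inspection·Δb = 2 × (1) = 2, so new z* = 682 + 2 = 684.

684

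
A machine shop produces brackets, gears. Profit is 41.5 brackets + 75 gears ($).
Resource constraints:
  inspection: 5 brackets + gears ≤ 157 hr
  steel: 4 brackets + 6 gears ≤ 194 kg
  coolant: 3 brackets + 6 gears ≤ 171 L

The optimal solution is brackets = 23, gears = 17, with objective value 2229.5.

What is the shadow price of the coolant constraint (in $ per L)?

At the optimum: inspection uses 132 of 157 (slack = 25); steel uses 194 of 194 (binding); coolant uses 171 of 171 (binding).
By complementary slackness, y = 0 for the non-binding constraint.
From A_Bᵀ y = c: 4·y_steel + 3·y_coolant = 41.5; 6·y_steel + 6·y_coolant = 75.
Solving: y_steel = 4, y_coolant = 8.5.
Shadow price of coolant = 8.5.

8.5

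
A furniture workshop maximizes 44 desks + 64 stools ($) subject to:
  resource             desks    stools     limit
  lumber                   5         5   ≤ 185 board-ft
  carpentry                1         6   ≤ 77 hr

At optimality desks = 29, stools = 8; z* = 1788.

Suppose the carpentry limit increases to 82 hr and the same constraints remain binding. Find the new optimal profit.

1808

Both lumber and carpentry are binding at x*.
The binding rows give the dual system: 5·y_lumber + 1·y_carpentry = 44 and 5·y_lumber + 6·y_carpentry = 64.
This yields shadow prices y_lumber = 8, y_carpentry = 4.
Δz = y_carpentry·Δb = 4 × (5) = 20, so new z* = 1788 + 20 = 1808.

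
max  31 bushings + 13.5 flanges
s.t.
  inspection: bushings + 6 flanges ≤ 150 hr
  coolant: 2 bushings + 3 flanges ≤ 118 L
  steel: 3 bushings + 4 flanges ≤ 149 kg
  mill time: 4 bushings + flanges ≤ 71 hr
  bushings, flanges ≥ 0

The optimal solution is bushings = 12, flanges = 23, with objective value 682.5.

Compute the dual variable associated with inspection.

1

Binding: inspection and mill time. Non-binding: coolant (25 unused), steel (21 unused).
Since coolant, steel are not tight, their duals are 0.
From A_Bᵀ y = c: 1·y_inspection + 4·y_mill time = 31; 6·y_inspection + 1·y_mill time = 13.5.
This yields shadow prices y_inspection = 1, y_mill time = 7.5.
Shadow price of inspection = 1.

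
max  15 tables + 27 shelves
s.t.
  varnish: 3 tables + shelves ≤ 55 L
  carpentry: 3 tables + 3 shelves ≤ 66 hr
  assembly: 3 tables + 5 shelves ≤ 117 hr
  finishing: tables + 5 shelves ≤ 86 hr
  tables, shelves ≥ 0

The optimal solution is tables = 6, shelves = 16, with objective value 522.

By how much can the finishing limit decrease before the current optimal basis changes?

Binding constraints: carpentry, finishing. The basis is B = [[3,3],[1,5]] with det 12.
Per unit decrease in finishing, x* moves by d = (0.25, -0.25).
The basis stays optimal until varnish becomes binding; allowable decrease = 42 hr.

42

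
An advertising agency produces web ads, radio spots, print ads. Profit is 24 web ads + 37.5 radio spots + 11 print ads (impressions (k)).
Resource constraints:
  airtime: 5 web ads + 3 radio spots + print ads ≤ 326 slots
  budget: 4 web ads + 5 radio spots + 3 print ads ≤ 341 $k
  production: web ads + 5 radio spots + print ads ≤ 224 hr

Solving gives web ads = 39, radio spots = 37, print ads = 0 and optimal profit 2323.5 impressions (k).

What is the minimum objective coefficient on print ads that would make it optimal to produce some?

At the optimum: airtime uses 306 of 326 (slack = 20); budget uses 341 of 341 (binding); production uses 224 of 224 (binding).
Since airtime is not tight, its dual is 0.
Dual feasibility on the basic columns requires 4·y_budget + 1·y_production = 24, 5·y_budget + 5·y_production = 37.5.
Solving: y_budget = 5.5, y_production = 2.
print ads enters the basis when its profit ≥ yᵀa₃ = 5.5·3 + 2·1 = 18.5.

18.5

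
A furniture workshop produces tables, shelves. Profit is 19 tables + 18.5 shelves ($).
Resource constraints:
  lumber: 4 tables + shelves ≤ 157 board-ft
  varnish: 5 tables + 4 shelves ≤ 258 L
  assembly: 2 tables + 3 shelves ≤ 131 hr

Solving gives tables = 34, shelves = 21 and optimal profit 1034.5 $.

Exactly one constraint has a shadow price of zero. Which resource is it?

varnish

lumber: 157/157 (binding)
varnish: 254/258 (slack 4)
assembly: 131/131 (binding)
By complementary slackness, a constraint with positive slack has shadow price 0 → varnish.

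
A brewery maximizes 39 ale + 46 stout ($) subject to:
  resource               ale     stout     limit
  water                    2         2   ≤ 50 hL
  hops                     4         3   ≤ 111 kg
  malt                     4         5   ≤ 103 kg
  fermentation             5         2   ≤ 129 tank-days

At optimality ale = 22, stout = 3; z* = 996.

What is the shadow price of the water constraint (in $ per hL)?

5.5

Binding: water and malt. Non-binding: hops (14 unused), fermentation (13 unused).
Slack constraints have shadow price 0 (complementary slackness).
The binding rows give the dual system: 2·y_water + 4·y_malt = 39 and 2·y_water + 5·y_malt = 46.
→ y_water = 5.5 and y_malt = 7.
Shadow price of water = 5.5.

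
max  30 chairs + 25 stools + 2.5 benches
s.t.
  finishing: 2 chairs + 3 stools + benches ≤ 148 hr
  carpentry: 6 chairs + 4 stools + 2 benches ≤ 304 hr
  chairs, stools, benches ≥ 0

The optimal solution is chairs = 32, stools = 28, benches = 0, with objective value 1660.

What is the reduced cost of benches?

-8.5

At the optimum: finishing uses 148 of 148 (binding); carpentry uses 304 of 304 (binding).
Dual feasibility on the basic columns requires 2·y_finishing + 6·y_carpentry = 30, 3·y_finishing + 4·y_carpentry = 25.
→ y_finishing = 3 and y_carpentry = 4.
Reduced cost of benches: c₃ − yᵀa₃ = 2.5 − (3·1 + 4·2) = 2.5 − 11 = -8.5.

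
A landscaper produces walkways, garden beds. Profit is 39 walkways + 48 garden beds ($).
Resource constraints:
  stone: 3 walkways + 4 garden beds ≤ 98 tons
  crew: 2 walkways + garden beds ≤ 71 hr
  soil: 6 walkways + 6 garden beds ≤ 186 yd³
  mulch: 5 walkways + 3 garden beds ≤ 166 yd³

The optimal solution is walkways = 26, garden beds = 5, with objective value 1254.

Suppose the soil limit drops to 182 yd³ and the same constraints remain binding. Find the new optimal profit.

Check each constraint at x*: stone 98/98 (tight); crew 57/71 (slack 14); soil 186/186 (tight); mulch 145/166 (slack 21).
By complementary slackness, y = 0 for the non-binding constraints.
From A_Bᵀ y = c: 3·y_stone + 6·y_soil = 39; 4·y_stone + 6·y_soil = 48.
→ y_stone = 9 and y_soil = 2.
Δz = y_soil·Δb = 2 × (-4) = -8, so new z* = 1254 − 8 = 1246.

1246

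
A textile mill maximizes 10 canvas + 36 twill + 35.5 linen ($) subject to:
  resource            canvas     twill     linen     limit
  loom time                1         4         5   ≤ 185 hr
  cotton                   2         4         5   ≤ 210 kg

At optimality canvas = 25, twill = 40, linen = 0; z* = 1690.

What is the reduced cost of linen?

Both loom time and cotton are binding at x*.
Dual feasibility on the basic columns requires 1·y_loom time + 2·y_cotton = 10, 4·y_loom time + 4·y_cotton = 36.
→ y_loom time = 8 and y_cotton = 1.
Reduced cost of linen: c₃ − yᵀa₃ = 35.5 − (8·5 + 1·5) = 35.5 − 45 = -9.5.

-9.5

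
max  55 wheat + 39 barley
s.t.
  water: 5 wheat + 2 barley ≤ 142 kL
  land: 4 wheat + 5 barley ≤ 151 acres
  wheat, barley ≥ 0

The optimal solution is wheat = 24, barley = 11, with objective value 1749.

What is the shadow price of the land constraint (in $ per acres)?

Both water and land are binding at x*.
The binding rows give the dual system: 5·y_water + 4·y_land = 55 and 2·y_water + 5·y_land = 39.
→ y_water = 7 and y_land = 5.
Shadow price of land = 5.

5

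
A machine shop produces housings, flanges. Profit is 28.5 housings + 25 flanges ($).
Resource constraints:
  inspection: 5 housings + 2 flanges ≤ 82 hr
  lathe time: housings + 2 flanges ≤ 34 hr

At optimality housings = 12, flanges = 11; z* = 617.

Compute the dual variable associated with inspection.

4

Both inspection and lathe time are binding at x*.
From A_Bᵀ y = c: 5·y_inspection + 1·y_lathe time = 28.5; 2·y_inspection + 2·y_lathe time = 25.
→ y_inspection = 4 and y_lathe time = 8.5.
Shadow price of inspection = 4.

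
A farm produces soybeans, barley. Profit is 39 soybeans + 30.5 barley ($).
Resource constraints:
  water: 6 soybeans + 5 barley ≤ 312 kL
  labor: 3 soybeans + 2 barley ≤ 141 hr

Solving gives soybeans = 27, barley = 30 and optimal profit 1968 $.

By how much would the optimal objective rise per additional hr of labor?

4

At the optimum: water uses 312 of 312 (binding); labor uses 141 of 141 (binding).
The binding rows give the dual system: 6·y_water + 3·y_labor = 39 and 5·y_water + 2·y_labor = 30.5.
Solving: y_water = 4.5, y_labor = 4.
Shadow price of labor = 4.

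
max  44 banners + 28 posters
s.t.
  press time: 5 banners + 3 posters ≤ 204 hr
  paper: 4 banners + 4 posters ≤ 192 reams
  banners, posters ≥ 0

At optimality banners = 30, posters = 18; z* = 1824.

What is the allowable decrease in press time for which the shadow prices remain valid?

Binding constraints: press time, paper. The basis is B = [[5,3],[4,4]] with det 8.
Per unit decrease in press time, x* moves by d = (-0.5, 0.5).
The basis stays optimal until banners reaches 0; allowable decrease = 60 hr.

60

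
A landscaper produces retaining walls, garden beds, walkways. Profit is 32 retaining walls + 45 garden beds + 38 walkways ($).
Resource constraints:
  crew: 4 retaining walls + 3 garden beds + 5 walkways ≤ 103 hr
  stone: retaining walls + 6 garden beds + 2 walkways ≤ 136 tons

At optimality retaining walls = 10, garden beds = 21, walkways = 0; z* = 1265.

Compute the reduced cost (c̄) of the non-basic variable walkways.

-5

At the optimum: crew uses 103 of 103 (binding); stone uses 136 of 136 (binding).
Dual feasibility on the basic columns requires 4·y_crew + 1·y_stone = 32, 3·y_crew + 6·y_stone = 45.
This yields shadow prices y_crew = 7, y_stone = 4.
Reduced cost of walkways: c₃ − yᵀa₃ = 38 − (7·5 + 4·2) = 38 − 43 = -5.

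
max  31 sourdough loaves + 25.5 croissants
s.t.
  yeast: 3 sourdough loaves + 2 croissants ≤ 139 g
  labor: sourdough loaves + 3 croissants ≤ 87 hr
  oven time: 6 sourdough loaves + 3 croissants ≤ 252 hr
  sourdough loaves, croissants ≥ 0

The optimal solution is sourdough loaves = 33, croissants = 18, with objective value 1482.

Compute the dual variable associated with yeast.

Binding: labor and oven time. Non-binding: yeast (4 unused).
Slack constraints have shadow price 0 (complementary slackness).
From A_Bᵀ y = c: 1·y_labor + 6·y_oven time = 31; 3·y_labor + 3·y_oven time = 25.5.
→ y_labor = 4 and y_oven time = 4.5.
Shadow price of yeast = 0.

0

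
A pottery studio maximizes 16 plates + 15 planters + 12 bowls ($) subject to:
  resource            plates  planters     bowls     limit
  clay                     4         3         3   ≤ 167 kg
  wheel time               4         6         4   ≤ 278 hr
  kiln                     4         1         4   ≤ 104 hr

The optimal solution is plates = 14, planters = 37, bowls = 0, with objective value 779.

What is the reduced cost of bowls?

Check each constraint at x*: clay 167/167 (tight); wheel time 278/278 (tight); kiln 93/104 (slack 11).
Since kiln is not tight, its dual is 0.
The binding rows give the dual system: 4·y_clay + 4·y_wheel time = 16 and 3·y_clay + 6·y_wheel time = 15.
This yields shadow prices y_clay = 3, y_wheel time = 1.
Reduced cost of bowls: c₃ − yᵀa₃ = 12 − (3·3 + 1·4) = 12 − 13 = -1.

-1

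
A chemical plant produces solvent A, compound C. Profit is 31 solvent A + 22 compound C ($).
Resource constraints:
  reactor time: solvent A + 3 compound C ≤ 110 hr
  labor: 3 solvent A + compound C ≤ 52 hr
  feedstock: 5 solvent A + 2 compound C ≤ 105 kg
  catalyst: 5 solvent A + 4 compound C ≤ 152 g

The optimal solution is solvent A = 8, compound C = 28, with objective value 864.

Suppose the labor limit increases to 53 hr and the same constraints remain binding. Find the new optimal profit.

866

At the optimum: reactor time uses 92 of 110 (slack = 18); labor uses 52 of 52 (binding); feedstock uses 96 of 105 (slack = 9); catalyst uses 152 of 152 (binding).
Since reactor time, feedstock are not tight, their duals are 0.
The binding rows give the dual system: 3·y_labor + 5·y_catalyst = 31 and 1·y_labor + 4·y_catalyst = 22.
→ y_labor = 2 and y_catalyst = 5.
Δz = y_labor·Δb = 2 × (1) = 2, so new z* = 864 + 2 = 866.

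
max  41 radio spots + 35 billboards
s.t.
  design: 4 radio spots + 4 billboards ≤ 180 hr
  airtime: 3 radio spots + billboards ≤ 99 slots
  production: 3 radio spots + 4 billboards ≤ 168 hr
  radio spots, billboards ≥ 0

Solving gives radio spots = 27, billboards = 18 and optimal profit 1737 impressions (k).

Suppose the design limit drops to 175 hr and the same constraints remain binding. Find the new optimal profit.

1697

At the optimum: design uses 180 of 180 (binding); airtime uses 99 of 99 (binding); production uses 153 of 168 (slack = 15).
By complementary slackness, y = 0 for the non-binding constraint.
Dual feasibility on the basic columns requires 4·y_design + 3·y_airtime = 41, 4·y_design + 1·y_airtime = 35.
Solving: y_design = 8, y_airtime = 3.
Δz = y_design·Δb = 8 × (-5) = -40, so new z* = 1737 − 40 = 1697.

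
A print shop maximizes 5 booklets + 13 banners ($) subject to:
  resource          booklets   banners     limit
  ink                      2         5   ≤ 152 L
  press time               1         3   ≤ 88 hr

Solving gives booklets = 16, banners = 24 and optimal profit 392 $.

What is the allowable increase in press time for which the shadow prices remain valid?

3.2

Binding constraints: ink, press time. The basis is B = [[2,5],[1,3]] with det 1.
Per unit increase in press time, x* moves by d = (-5, 2).
The basis stays optimal until booklets reaches 0; allowable increase = 3.2 hr.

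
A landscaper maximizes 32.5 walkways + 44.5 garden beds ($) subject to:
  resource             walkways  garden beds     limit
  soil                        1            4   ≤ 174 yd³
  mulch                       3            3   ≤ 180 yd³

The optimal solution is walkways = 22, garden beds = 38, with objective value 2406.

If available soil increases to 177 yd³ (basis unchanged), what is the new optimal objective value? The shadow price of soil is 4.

2418

Δb = 3, so new z* = 2406 + (4)·(3) = 2406 + 12 = 2418.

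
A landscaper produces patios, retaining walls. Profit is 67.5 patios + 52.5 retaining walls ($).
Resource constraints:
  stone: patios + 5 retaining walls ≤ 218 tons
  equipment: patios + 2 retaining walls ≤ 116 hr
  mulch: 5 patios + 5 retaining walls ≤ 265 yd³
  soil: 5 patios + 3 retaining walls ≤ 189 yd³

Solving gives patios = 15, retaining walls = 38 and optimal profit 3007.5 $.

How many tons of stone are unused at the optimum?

stone used = 1·15 + 5·38 = 205; slack = 218 − 205 = 13.

13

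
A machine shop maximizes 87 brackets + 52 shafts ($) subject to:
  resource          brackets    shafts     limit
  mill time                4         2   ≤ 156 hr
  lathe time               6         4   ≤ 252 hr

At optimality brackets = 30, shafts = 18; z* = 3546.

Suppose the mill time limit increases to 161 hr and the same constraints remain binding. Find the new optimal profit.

3591

At the optimum: mill time uses 156 of 156 (binding); lathe time uses 252 of 252 (binding).
From A_Bᵀ y = c: 4·y_mill time + 6·y_lathe time = 87; 2·y_mill time + 4·y_lathe time = 52.
Solving: y_mill time = 9, y_lathe time = 8.5.
Δz = y_mill time·Δb = 9 × (5) = 45, so new z* = 3546 + 45 = 3591.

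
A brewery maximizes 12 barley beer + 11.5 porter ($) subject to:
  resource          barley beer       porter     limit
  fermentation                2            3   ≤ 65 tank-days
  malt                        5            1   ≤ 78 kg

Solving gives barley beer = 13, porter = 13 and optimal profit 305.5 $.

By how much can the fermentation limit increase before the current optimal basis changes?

169

Binding constraints: fermentation, malt. The basis is B = [[2,3],[5,1]] with det -13.
Per unit increase in fermentation, x* moves by d = (-0.0769, 0.3846).
The basis stays optimal until barley beer reaches 0; allowable increase = 169 tank-days.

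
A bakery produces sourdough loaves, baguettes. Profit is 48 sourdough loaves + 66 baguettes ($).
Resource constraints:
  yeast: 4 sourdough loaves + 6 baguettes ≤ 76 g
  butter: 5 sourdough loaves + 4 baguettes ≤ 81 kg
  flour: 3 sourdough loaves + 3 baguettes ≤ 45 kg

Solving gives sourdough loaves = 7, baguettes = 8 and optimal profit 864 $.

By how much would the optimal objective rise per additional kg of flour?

Binding: yeast and flour. Non-binding: butter (14 unused).
By complementary slackness, y = 0 for the non-binding constraint.
The binding rows give the dual system: 4·y_yeast + 3·y_flour = 48 and 6·y_yeast + 3·y_flour = 66.
Solving: y_yeast = 9, y_flour = 4.
Shadow price of flour = 4.

4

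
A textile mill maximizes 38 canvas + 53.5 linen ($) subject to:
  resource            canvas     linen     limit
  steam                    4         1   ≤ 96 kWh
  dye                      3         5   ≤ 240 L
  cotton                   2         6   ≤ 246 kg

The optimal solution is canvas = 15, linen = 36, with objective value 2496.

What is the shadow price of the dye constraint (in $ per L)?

Check each constraint at x*: steam 96/96 (tight); dye 225/240 (slack 15); cotton 246/246 (tight).
Slack constraints have shadow price 0 (complementary slackness).
The binding rows give the dual system: 4·y_steam + 2·y_cotton = 38 and 1·y_steam + 6·y_cotton = 53.5.
This yields shadow prices y_steam = 5.5, y_cotton = 8.
Shadow price of dye = 0.

0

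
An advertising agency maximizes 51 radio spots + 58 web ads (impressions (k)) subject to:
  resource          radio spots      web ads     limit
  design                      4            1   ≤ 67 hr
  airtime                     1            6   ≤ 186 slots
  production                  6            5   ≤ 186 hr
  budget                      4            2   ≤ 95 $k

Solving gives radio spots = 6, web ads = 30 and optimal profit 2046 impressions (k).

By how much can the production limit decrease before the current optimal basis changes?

31

Binding constraints: airtime, production. The basis is B = [[1,6],[6,5]] with det -31.
Per unit decrease in production, x* moves by d = (-0.1935, 0.0323).
The basis stays optimal until radio spots reaches 0; allowable decrease = 31 hr.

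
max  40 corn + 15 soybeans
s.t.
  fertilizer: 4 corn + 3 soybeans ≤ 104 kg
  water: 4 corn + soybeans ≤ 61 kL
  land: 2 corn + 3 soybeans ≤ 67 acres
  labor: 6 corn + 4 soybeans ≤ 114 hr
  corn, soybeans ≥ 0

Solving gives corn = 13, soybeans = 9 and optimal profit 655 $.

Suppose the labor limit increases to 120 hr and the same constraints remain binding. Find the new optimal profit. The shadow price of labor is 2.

Δb = 6, so new z* = 655 + (2)·(6) = 655 + 12 = 667.

667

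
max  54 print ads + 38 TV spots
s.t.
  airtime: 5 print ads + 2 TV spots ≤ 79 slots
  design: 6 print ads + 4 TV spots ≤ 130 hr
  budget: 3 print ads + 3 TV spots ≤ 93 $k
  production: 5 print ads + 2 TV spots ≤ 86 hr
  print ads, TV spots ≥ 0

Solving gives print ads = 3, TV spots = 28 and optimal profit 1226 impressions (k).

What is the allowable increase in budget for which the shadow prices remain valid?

4.5

Binding constraints: design, budget. The basis is B = [[6,4],[3,3]] with det 6.
Per unit increase in budget, x* moves by d = (-0.6667, 1).
The basis stays optimal until print ads reaches 0; allowable increase = 4.5 $k.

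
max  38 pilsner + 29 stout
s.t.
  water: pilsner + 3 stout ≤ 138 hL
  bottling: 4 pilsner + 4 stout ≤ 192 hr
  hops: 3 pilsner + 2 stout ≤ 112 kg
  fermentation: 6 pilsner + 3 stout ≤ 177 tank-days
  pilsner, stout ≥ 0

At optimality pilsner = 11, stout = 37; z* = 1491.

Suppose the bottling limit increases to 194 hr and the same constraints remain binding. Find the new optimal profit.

1501

Binding: bottling and fermentation. Non-binding: water (16 unused), hops (5 unused).
Slack constraints have shadow price 0 (complementary slackness).
The binding rows give the dual system: 4·y_bottling + 6·y_fermentation = 38 and 4·y_bottling + 3·y_fermentation = 29.
→ y_bottling = 5 and y_fermentation = 3.
Δz = y_bottling·Δb = 5 × (2) = 10, so new z* = 1491 + 10 = 1501.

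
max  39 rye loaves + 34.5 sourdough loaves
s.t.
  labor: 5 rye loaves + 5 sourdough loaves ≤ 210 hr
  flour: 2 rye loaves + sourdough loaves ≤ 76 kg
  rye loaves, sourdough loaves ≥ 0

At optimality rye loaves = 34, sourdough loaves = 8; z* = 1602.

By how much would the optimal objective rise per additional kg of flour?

4.5

Both labor and flour are binding at x*.
The binding rows give the dual system: 5·y_labor + 2·y_flour = 39 and 5·y_labor + 1·y_flour = 34.5.
This yields shadow prices y_labor = 6, y_flour = 4.5.
Shadow price of flour = 4.5.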